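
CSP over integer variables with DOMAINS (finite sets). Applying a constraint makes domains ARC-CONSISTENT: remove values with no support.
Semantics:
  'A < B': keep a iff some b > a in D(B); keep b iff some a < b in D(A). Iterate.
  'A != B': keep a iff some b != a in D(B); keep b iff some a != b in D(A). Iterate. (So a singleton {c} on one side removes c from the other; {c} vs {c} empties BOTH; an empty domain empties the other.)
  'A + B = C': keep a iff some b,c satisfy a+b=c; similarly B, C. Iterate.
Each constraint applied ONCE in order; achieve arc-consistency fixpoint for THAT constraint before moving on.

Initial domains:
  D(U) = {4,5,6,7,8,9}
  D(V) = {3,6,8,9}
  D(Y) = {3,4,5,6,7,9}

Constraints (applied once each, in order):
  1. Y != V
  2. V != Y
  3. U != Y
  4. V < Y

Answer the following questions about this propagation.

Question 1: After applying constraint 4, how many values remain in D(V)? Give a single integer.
Constraint 1 (Y != V) on D(Y)={3,4,5,6,7,9} D(V)={3,6,8,9}: no change
Constraint 2 (V != Y) on D(V)={3,6,8,9} D(Y)={3,4,5,6,7,9}: no change
Constraint 3 (U != Y) on D(U)={4,5,6,7,8,9} D(Y)={3,4,5,6,7,9}: no change
Constraint 4 (V < Y) on D(V)={3,6,8,9} D(Y)={3,4,5,6,7,9}: V {3,6,8,9}->{3,6,8}; Y {3,4,5,6,7,9}->{4,5,6,7,9}
So after constraint 4: D(V)={3,6,8}, size = 3

Answer: 3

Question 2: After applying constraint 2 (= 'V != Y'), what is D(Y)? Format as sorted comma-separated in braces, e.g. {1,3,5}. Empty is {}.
Constraint 1 (Y != V) on D(Y)={3,4,5,6,7,9} D(V)={3,6,8,9}: no change
Constraint 2 (V != Y) on D(V)={3,6,8,9} D(Y)={3,4,5,6,7,9}: no change
So after constraint 2: D(Y) = {3,4,5,6,7,9}

Answer: {3,4,5,6,7,9}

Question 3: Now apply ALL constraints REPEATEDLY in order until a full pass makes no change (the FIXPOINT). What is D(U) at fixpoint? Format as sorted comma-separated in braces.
pass 0 (initial): D(U)={4,5,6,7,8,9}
pass 1: V {3,6,8,9}->{3,6,8}; Y {3,4,5,6,7,9}->{4,5,6,7,9}
pass 2: no change
Fixpoint after 2 passes: D(U) = {4,5,6,7,8,9}

Answer: {4,5,6,7,8,9}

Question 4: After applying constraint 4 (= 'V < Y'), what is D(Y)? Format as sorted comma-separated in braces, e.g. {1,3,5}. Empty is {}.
Constraint 1 (Y != V) on D(Y)={3,4,5,6,7,9} D(V)={3,6,8,9}: no change
Constraint 2 (V != Y) on D(V)={3,6,8,9} D(Y)={3,4,5,6,7,9}: no change
Constraint 3 (U != Y) on D(U)={4,5,6,7,8,9} D(Y)={3,4,5,6,7,9}: no change
Constraint 4 (V < Y) on D(V)={3,6,8,9} D(Y)={3,4,5,6,7,9}: V {3,6,8,9}->{3,6,8}; Y {3,4,5,6,7,9}->{4,5,6,7,9}
So after constraint 4: D(Y) = {4,5,6,7,9}

Answer: {4,5,6,7,9}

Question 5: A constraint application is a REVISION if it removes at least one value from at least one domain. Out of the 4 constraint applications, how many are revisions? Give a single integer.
Constraint 1 (Y != V) on D(Y)={3,4,5,6,7,9} D(V)={3,6,8,9}: no change => not a revision
Constraint 2 (V != Y) on D(V)={3,6,8,9} D(Y)={3,4,5,6,7,9}: no change => not a revision
Constraint 3 (U != Y) on D(U)={4,5,6,7,8,9} D(Y)={3,4,5,6,7,9}: no change => not a revision
Constraint 4 (V < Y) on D(V)={3,6,8,9} D(Y)={3,4,5,6,7,9}: V {3,6,8,9}->{3,6,8}; Y {3,4,5,6,7,9}->{4,5,6,7,9} => REVISION
Total revisions = 1

Answer: 1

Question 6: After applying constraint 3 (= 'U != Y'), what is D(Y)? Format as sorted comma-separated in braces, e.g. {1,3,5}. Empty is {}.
Answer: {3,4,5,6,7,9}

Derivation:
Constraint 1 (Y != V) on D(Y)={3,4,5,6,7,9} D(V)={3,6,8,9}: no change
Constraint 2 (V != Y) on D(V)={3,6,8,9} D(Y)={3,4,5,6,7,9}: no change
Constraint 3 (U != Y) on D(U)={4,5,6,7,8,9} D(Y)={3,4,5,6,7,9}: no change
So after constraint 3: D(Y) = {3,4,5,6,7,9}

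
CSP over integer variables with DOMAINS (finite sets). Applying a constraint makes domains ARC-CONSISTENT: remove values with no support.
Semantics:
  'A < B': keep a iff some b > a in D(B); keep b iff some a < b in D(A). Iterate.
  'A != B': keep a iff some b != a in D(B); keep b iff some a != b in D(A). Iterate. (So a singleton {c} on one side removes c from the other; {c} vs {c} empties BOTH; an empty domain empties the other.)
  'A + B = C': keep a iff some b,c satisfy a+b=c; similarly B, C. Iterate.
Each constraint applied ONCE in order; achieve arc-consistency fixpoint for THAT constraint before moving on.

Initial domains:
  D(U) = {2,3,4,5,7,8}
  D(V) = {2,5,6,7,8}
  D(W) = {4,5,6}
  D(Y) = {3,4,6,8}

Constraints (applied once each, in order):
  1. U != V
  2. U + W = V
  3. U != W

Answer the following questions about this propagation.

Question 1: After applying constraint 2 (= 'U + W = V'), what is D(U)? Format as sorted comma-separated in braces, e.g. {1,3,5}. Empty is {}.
Answer: {2,3,4}

Derivation:
Constraint 1 (U != V) on D(U)={2,3,4,5,7,8} D(V)={2,5,6,7,8}: no change
Constraint 2 (U + W = V) on D(U)={2,3,4,5,7,8} D(W)={4,5,6} D(V)={2,5,6,7,8}: U {2,3,4,5,7,8}->{2,3,4}; V {2,5,6,7,8}->{6,7,8}
So after constraint 2: D(U) = {2,3,4}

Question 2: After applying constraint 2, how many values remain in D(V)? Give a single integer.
Constraint 1 (U != V) on D(U)={2,3,4,5,7,8} D(V)={2,5,6,7,8}: no change
Constraint 2 (U + W = V) on D(U)={2,3,4,5,7,8} D(W)={4,5,6} D(V)={2,5,6,7,8}: U {2,3,4,5,7,8}->{2,3,4}; V {2,5,6,7,8}->{6,7,8}
So after constraint 2: D(V)={6,7,8}, size = 3

Answer: 3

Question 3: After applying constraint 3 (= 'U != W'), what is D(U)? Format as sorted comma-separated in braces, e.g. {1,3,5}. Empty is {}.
Answer: {2,3,4}

Derivation:
Constraint 1 (U != V) on D(U)={2,3,4,5,7,8} D(V)={2,5,6,7,8}: no change
Constraint 2 (U + W = V) on D(U)={2,3,4,5,7,8} D(W)={4,5,6} D(V)={2,5,6,7,8}: U {2,3,4,5,7,8}->{2,3,4}; V {2,5,6,7,8}->{6,7,8}
Constraint 3 (U != W) on D(U)={2,3,4} D(W)={4,5,6}: no change
So after constraint 3: D(U) = {2,3,4}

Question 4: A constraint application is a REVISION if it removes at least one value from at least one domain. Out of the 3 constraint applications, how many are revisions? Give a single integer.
Answer: 1

Derivation:
Constraint 1 (U != V) on D(U)={2,3,4,5,7,8} D(V)={2,5,6,7,8}: no change => not a revision
Constraint 2 (U + W = V) on D(U)={2,3,4,5,7,8} D(W)={4,5,6} D(V)={2,5,6,7,8}: U {2,3,4,5,7,8}->{2,3,4}; V {2,5,6,7,8}->{6,7,8} => REVISION
Constraint 3 (U != W) on D(U)={2,3,4} D(W)={4,5,6}: no change => not a revision
Total revisions = 1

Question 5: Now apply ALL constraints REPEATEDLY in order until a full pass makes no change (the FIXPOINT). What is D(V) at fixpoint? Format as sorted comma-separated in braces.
Answer: {6,7,8}

Derivation:
pass 0 (initial): D(V)={2,5,6,7,8}
pass 1: U {2,3,4,5,7,8}->{2,3,4}; V {2,5,6,7,8}->{6,7,8}
pass 2: no change
Fixpoint after 2 passes: D(V) = {6,7,8}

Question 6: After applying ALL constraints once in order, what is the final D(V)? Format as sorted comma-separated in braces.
Constraint 1 (U != V) on D(U)={2,3,4,5,7,8} D(V)={2,5,6,7,8}: no change
Constraint 2 (U + W = V) on D(U)={2,3,4,5,7,8} D(W)={4,5,6} D(V)={2,5,6,7,8}: U {2,3,4,5,7,8}->{2,3,4}; V {2,5,6,7,8}->{6,7,8}
Constraint 3 (U != W) on D(U)={2,3,4} D(W)={4,5,6}: no change
So after all 3 constraints: D(V) = {6,7,8}

Answer: {6,7,8}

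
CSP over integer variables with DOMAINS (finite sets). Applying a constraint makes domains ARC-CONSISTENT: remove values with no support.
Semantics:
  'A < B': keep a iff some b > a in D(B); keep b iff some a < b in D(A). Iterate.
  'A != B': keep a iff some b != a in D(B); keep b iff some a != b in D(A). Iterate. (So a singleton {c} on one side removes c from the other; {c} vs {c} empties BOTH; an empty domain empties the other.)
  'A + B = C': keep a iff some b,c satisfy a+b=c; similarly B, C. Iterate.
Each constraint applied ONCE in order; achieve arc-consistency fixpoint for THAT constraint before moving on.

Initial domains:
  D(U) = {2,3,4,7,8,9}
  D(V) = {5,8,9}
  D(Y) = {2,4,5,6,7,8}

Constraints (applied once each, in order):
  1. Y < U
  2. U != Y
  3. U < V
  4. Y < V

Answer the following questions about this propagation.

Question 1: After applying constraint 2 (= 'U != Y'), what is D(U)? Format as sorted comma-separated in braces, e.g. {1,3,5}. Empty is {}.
Constraint 1 (Y < U) on D(Y)={2,4,5,6,7,8} D(U)={2,3,4,7,8,9}: U {2,3,4,7,8,9}->{3,4,7,8,9}
Constraint 2 (U != Y) on D(U)={3,4,7,8,9} D(Y)={2,4,5,6,7,8}: no change
So after constraint 2: D(U) = {3,4,7,8,9}

Answer: {3,4,7,8,9}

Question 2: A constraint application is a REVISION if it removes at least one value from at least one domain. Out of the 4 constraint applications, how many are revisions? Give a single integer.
Answer: 2

Derivation:
Constraint 1 (Y < U) on D(Y)={2,4,5,6,7,8} D(U)={2,3,4,7,8,9}: U {2,3,4,7,8,9}->{3,4,7,8,9} => REVISION
Constraint 2 (U != Y) on D(U)={3,4,7,8,9} D(Y)={2,4,5,6,7,8}: no change => not a revision
Constraint 3 (U < V) on D(U)={3,4,7,8,9} D(V)={5,8,9}: U {3,4,7,8,9}->{3,4,7,8} => REVISION
Constraint 4 (Y < V) on D(Y)={2,4,5,6,7,8} D(V)={5,8,9}: no change => not a revision
Total revisions = 2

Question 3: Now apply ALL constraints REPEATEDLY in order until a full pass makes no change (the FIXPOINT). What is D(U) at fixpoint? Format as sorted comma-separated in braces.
Answer: {3,4,7,8}

Derivation:
pass 0 (initial): D(U)={2,3,4,7,8,9}
pass 1: U {2,3,4,7,8,9}->{3,4,7,8}
pass 2: Y {2,4,5,6,7,8}->{2,4,5,6,7}
pass 3: no change
Fixpoint after 3 passes: D(U) = {3,4,7,8}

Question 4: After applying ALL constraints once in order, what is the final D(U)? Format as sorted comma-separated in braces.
Constraint 1 (Y < U) on D(Y)={2,4,5,6,7,8} D(U)={2,3,4,7,8,9}: U {2,3,4,7,8,9}->{3,4,7,8,9}
Constraint 2 (U != Y) on D(U)={3,4,7,8,9} D(Y)={2,4,5,6,7,8}: no change
Constraint 3 (U < V) on D(U)={3,4,7,8,9} D(V)={5,8,9}: U {3,4,7,8,9}->{3,4,7,8}
Constraint 4 (Y < V) on D(Y)={2,4,5,6,7,8} D(V)={5,8,9}: no change
So after all 4 constraints: D(U) = {3,4,7,8}

Answer: {3,4,7,8}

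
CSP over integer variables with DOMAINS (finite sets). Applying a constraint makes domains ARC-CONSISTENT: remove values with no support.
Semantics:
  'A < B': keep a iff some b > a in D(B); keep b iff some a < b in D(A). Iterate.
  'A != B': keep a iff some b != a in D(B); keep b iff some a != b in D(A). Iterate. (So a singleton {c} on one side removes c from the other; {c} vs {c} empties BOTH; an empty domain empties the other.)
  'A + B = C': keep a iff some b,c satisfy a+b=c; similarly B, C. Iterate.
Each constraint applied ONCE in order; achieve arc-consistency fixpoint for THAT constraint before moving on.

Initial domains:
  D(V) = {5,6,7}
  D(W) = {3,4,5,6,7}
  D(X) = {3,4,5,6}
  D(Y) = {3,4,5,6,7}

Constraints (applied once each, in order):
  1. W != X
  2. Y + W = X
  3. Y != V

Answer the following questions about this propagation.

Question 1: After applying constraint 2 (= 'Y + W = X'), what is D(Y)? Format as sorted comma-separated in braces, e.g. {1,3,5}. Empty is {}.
Constraint 1 (W != X) on D(W)={3,4,5,6,7} D(X)={3,4,5,6}: no change
Constraint 2 (Y + W = X) on D(Y)={3,4,5,6,7} D(W)={3,4,5,6,7} D(X)={3,4,5,6}: Y {3,4,5,6,7}->{3}; W {3,4,5,6,7}->{3}; X {3,4,5,6}->{6}
So after constraint 2: D(Y) = {3}

Answer: {3}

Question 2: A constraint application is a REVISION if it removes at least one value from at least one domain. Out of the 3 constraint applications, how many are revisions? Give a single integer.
Constraint 1 (W != X) on D(W)={3,4,5,6,7} D(X)={3,4,5,6}: no change => not a revision
Constraint 2 (Y + W = X) on D(Y)={3,4,5,6,7} D(W)={3,4,5,6,7} D(X)={3,4,5,6}: Y {3,4,5,6,7}->{3}; W {3,4,5,6,7}->{3}; X {3,4,5,6}->{6} => REVISION
Constraint 3 (Y != V) on D(Y)={3} D(V)={5,6,7}: no change => not a revision
Total revisions = 1

Answer: 1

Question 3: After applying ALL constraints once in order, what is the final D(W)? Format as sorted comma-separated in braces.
Constraint 1 (W != X) on D(W)={3,4,5,6,7} D(X)={3,4,5,6}: no change
Constraint 2 (Y + W = X) on D(Y)={3,4,5,6,7} D(W)={3,4,5,6,7} D(X)={3,4,5,6}: Y {3,4,5,6,7}->{3}; W {3,4,5,6,7}->{3}; X {3,4,5,6}->{6}
Constraint 3 (Y != V) on D(Y)={3} D(V)={5,6,7}: no change
So after all 3 constraints: D(W) = {3}

Answer: {3}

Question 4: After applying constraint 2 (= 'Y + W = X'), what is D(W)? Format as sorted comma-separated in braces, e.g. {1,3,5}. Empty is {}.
Answer: {3}

Derivation:
Constraint 1 (W != X) on D(W)={3,4,5,6,7} D(X)={3,4,5,6}: no change
Constraint 2 (Y + W = X) on D(Y)={3,4,5,6,7} D(W)={3,4,5,6,7} D(X)={3,4,5,6}: Y {3,4,5,6,7}->{3}; W {3,4,5,6,7}->{3}; X {3,4,5,6}->{6}
So after constraint 2: D(W) = {3}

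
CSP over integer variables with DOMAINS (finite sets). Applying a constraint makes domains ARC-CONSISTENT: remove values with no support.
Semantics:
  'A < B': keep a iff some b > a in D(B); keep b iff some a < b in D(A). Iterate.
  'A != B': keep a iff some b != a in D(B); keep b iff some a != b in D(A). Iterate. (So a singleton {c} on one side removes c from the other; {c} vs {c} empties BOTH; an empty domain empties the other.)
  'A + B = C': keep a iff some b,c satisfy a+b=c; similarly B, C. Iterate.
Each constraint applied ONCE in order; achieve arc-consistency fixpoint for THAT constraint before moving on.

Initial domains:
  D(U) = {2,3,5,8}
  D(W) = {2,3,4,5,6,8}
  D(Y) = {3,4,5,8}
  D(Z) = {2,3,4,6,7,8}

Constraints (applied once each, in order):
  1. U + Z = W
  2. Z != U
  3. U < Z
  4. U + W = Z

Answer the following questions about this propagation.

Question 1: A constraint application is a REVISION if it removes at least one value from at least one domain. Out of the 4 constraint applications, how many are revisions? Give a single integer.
Constraint 1 (U + Z = W) on D(U)={2,3,5,8} D(Z)={2,3,4,6,7,8} D(W)={2,3,4,5,6,8}: U {2,3,5,8}->{2,3,5}; Z {2,3,4,6,7,8}->{2,3,4,6}; W {2,3,4,5,6,8}->{4,5,6,8} => REVISION
Constraint 2 (Z != U) on D(Z)={2,3,4,6} D(U)={2,3,5}: no change => not a revision
Constraint 3 (U < Z) on D(U)={2,3,5} D(Z)={2,3,4,6}: Z {2,3,4,6}->{3,4,6} => REVISION
Constraint 4 (U + W = Z) on D(U)={2,3,5} D(W)={4,5,6,8} D(Z)={3,4,6}: U {2,3,5}->{2}; W {4,5,6,8}->{4}; Z {3,4,6}->{6} => REVISION
Total revisions = 3

Answer: 3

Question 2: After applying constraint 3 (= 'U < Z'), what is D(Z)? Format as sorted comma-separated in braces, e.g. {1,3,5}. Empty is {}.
Constraint 1 (U + Z = W) on D(U)={2,3,5,8} D(Z)={2,3,4,6,7,8} D(W)={2,3,4,5,6,8}: U {2,3,5,8}->{2,3,5}; Z {2,3,4,6,7,8}->{2,3,4,6}; W {2,3,4,5,6,8}->{4,5,6,8}
Constraint 2 (Z != U) on D(Z)={2,3,4,6} D(U)={2,3,5}: no change
Constraint 3 (U < Z) on D(U)={2,3,5} D(Z)={2,3,4,6}: Z {2,3,4,6}->{3,4,6}
So after constraint 3: D(Z) = {3,4,6}

Answer: {3,4,6}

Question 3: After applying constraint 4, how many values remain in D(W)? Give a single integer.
Answer: 1

Derivation:
Constraint 1 (U + Z = W) on D(U)={2,3,5,8} D(Z)={2,3,4,6,7,8} D(W)={2,3,4,5,6,8}: U {2,3,5,8}->{2,3,5}; Z {2,3,4,6,7,8}->{2,3,4,6}; W {2,3,4,5,6,8}->{4,5,6,8}
Constraint 2 (Z != U) on D(Z)={2,3,4,6} D(U)={2,3,5}: no change
Constraint 3 (U < Z) on D(U)={2,3,5} D(Z)={2,3,4,6}: Z {2,3,4,6}->{3,4,6}
Constraint 4 (U + W = Z) on D(U)={2,3,5} D(W)={4,5,6,8} D(Z)={3,4,6}: U {2,3,5}->{2}; W {4,5,6,8}->{4}; Z {3,4,6}->{6}
So after constraint 4: D(W)={4}, size = 1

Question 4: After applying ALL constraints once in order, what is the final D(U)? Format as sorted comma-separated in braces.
Constraint 1 (U + Z = W) on D(U)={2,3,5,8} D(Z)={2,3,4,6,7,8} D(W)={2,3,4,5,6,8}: U {2,3,5,8}->{2,3,5}; Z {2,3,4,6,7,8}->{2,3,4,6}; W {2,3,4,5,6,8}->{4,5,6,8}
Constraint 2 (Z != U) on D(Z)={2,3,4,6} D(U)={2,3,5}: no change
Constraint 3 (U < Z) on D(U)={2,3,5} D(Z)={2,3,4,6}: Z {2,3,4,6}->{3,4,6}
Constraint 4 (U + W = Z) on D(U)={2,3,5} D(W)={4,5,6,8} D(Z)={3,4,6}: U {2,3,5}->{2}; W {4,5,6,8}->{4}; Z {3,4,6}->{6}
So after all 4 constraints: D(U) = {2}

Answer: {2}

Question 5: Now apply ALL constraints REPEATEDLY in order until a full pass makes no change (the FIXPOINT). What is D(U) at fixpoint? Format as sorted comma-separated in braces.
pass 0 (initial): D(U)={2,3,5,8}
pass 1: U {2,3,5,8}->{2}; W {2,3,4,5,6,8}->{4}; Z {2,3,4,6,7,8}->{6}
pass 2: U {2}->{}; W {4}->{}; Z {6}->{}
pass 3: no change
Fixpoint after 3 passes: D(U) = {}

Answer: {}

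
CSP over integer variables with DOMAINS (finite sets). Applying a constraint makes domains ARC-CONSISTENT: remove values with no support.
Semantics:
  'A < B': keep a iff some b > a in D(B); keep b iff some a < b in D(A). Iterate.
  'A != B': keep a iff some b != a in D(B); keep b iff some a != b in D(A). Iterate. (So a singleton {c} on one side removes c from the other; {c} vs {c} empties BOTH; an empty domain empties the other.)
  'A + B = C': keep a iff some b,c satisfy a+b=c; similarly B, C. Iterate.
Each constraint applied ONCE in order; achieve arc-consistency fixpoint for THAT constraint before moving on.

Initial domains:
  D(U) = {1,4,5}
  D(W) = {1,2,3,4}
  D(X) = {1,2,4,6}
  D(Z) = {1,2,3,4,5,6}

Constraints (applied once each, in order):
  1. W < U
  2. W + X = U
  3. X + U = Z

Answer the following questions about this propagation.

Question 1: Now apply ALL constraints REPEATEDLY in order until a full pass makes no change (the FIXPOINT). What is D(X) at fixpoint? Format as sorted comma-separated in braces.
Answer: {1,2}

Derivation:
pass 0 (initial): D(X)={1,2,4,6}
pass 1: U {1,4,5}->{4,5}; X {1,2,4,6}->{1,2}; Z {1,2,3,4,5,6}->{5,6}
pass 2: W {1,2,3,4}->{2,3,4}
pass 3: no change
Fixpoint after 3 passes: D(X) = {1,2}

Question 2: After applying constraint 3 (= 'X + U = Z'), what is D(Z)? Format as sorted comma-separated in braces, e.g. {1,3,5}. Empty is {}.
Constraint 1 (W < U) on D(W)={1,2,3,4} D(U)={1,4,5}: U {1,4,5}->{4,5}
Constraint 2 (W + X = U) on D(W)={1,2,3,4} D(X)={1,2,4,6} D(U)={4,5}: X {1,2,4,6}->{1,2,4}
Constraint 3 (X + U = Z) on D(X)={1,2,4} D(U)={4,5} D(Z)={1,2,3,4,5,6}: X {1,2,4}->{1,2}; Z {1,2,3,4,5,6}->{5,6}
So after constraint 3: D(Z) = {5,6}

Answer: {5,6}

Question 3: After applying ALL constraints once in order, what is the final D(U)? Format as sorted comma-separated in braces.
Answer: {4,5}

Derivation:
Constraint 1 (W < U) on D(W)={1,2,3,4} D(U)={1,4,5}: U {1,4,5}->{4,5}
Constraint 2 (W + X = U) on D(W)={1,2,3,4} D(X)={1,2,4,6} D(U)={4,5}: X {1,2,4,6}->{1,2,4}
Constraint 3 (X + U = Z) on D(X)={1,2,4} D(U)={4,5} D(Z)={1,2,3,4,5,6}: X {1,2,4}->{1,2}; Z {1,2,3,4,5,6}->{5,6}
So after all 3 constraints: D(U) = {4,5}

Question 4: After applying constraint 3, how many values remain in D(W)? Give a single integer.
Constraint 1 (W < U) on D(W)={1,2,3,4} D(U)={1,4,5}: U {1,4,5}->{4,5}
Constraint 2 (W + X = U) on D(W)={1,2,3,4} D(X)={1,2,4,6} D(U)={4,5}: X {1,2,4,6}->{1,2,4}
Constraint 3 (X + U = Z) on D(X)={1,2,4} D(U)={4,5} D(Z)={1,2,3,4,5,6}: X {1,2,4}->{1,2}; Z {1,2,3,4,5,6}->{5,6}
So after constraint 3: D(W)={1,2,3,4}, size = 4

Answer: 4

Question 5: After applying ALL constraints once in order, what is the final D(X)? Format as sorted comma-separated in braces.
Answer: {1,2}

Derivation:
Constraint 1 (W < U) on D(W)={1,2,3,4} D(U)={1,4,5}: U {1,4,5}->{4,5}
Constraint 2 (W + X = U) on D(W)={1,2,3,4} D(X)={1,2,4,6} D(U)={4,5}: X {1,2,4,6}->{1,2,4}
Constraint 3 (X + U = Z) on D(X)={1,2,4} D(U)={4,5} D(Z)={1,2,3,4,5,6}: X {1,2,4}->{1,2}; Z {1,2,3,4,5,6}->{5,6}
So after all 3 constraints: D(X) = {1,2}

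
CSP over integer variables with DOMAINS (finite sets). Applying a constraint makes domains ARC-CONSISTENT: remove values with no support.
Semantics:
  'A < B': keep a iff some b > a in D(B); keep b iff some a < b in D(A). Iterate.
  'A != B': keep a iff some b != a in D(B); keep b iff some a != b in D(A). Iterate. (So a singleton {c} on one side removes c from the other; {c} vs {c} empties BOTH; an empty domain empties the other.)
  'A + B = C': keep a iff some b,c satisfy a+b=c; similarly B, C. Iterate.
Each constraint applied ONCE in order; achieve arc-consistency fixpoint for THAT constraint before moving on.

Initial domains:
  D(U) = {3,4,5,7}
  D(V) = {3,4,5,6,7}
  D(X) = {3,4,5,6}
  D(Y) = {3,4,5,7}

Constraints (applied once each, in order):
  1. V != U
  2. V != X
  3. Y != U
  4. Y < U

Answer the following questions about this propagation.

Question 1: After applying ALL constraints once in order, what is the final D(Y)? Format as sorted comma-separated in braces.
Answer: {3,4,5}

Derivation:
Constraint 1 (V != U) on D(V)={3,4,5,6,7} D(U)={3,4,5,7}: no change
Constraint 2 (V != X) on D(V)={3,4,5,6,7} D(X)={3,4,5,6}: no change
Constraint 3 (Y != U) on D(Y)={3,4,5,7} D(U)={3,4,5,7}: no change
Constraint 4 (Y < U) on D(Y)={3,4,5,7} D(U)={3,4,5,7}: Y {3,4,5,7}->{3,4,5}; U {3,4,5,7}->{4,5,7}
So after all 4 constraints: D(Y) = {3,4,5}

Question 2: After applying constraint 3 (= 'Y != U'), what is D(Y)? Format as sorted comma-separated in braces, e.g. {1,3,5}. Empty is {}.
Answer: {3,4,5,7}

Derivation:
Constraint 1 (V != U) on D(V)={3,4,5,6,7} D(U)={3,4,5,7}: no change
Constraint 2 (V != X) on D(V)={3,4,5,6,7} D(X)={3,4,5,6}: no change
Constraint 3 (Y != U) on D(Y)={3,4,5,7} D(U)={3,4,5,7}: no change
So after constraint 3: D(Y) = {3,4,5,7}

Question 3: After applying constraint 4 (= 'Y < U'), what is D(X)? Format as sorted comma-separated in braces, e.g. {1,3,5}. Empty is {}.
Answer: {3,4,5,6}

Derivation:
Constraint 1 (V != U) on D(V)={3,4,5,6,7} D(U)={3,4,5,7}: no change
Constraint 2 (V != X) on D(V)={3,4,5,6,7} D(X)={3,4,5,6}: no change
Constraint 3 (Y != U) on D(Y)={3,4,5,7} D(U)={3,4,5,7}: no change
Constraint 4 (Y < U) on D(Y)={3,4,5,7} D(U)={3,4,5,7}: Y {3,4,5,7}->{3,4,5}; U {3,4,5,7}->{4,5,7}
So after constraint 4: D(X) = {3,4,5,6}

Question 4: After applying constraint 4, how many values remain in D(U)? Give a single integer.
Answer: 3

Derivation:
Constraint 1 (V != U) on D(V)={3,4,5,6,7} D(U)={3,4,5,7}: no change
Constraint 2 (V != X) on D(V)={3,4,5,6,7} D(X)={3,4,5,6}: no change
Constraint 3 (Y != U) on D(Y)={3,4,5,7} D(U)={3,4,5,7}: no change
Constraint 4 (Y < U) on D(Y)={3,4,5,7} D(U)={3,4,5,7}: Y {3,4,5,7}->{3,4,5}; U {3,4,5,7}->{4,5,7}
So after constraint 4: D(U)={4,5,7}, size = 3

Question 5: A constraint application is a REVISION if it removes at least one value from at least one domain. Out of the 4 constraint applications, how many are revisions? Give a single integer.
Constraint 1 (V != U) on D(V)={3,4,5,6,7} D(U)={3,4,5,7}: no change => not a revision
Constraint 2 (V != X) on D(V)={3,4,5,6,7} D(X)={3,4,5,6}: no change => not a revision
Constraint 3 (Y != U) on D(Y)={3,4,5,7} D(U)={3,4,5,7}: no change => not a revision
Constraint 4 (Y < U) on D(Y)={3,4,5,7} D(U)={3,4,5,7}: Y {3,4,5,7}->{3,4,5}; U {3,4,5,7}->{4,5,7} => REVISION
Total revisions = 1

Answer: 1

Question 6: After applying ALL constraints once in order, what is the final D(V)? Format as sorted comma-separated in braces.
Answer: {3,4,5,6,7}

Derivation:
Constraint 1 (V != U) on D(V)={3,4,5,6,7} D(U)={3,4,5,7}: no change
Constraint 2 (V != X) on D(V)={3,4,5,6,7} D(X)={3,4,5,6}: no change
Constraint 3 (Y != U) on D(Y)={3,4,5,7} D(U)={3,4,5,7}: no change
Constraint 4 (Y < U) on D(Y)={3,4,5,7} D(U)={3,4,5,7}: Y {3,4,5,7}->{3,4,5}; U {3,4,5,7}->{4,5,7}
So after all 4 constraints: D(V) = {3,4,5,6,7}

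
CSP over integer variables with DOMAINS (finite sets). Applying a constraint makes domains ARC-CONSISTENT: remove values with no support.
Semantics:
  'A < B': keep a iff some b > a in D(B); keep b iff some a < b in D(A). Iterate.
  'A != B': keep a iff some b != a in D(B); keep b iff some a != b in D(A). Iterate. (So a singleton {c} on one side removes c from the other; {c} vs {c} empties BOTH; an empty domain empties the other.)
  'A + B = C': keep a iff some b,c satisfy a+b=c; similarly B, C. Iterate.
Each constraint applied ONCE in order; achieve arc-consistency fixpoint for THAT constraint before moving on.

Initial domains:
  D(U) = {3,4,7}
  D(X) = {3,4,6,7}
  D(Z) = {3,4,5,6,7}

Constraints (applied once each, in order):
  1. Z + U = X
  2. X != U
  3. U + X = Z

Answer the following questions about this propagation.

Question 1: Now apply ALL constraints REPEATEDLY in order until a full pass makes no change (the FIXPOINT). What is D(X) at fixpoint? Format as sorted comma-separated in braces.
Answer: {}

Derivation:
pass 0 (initial): D(X)={3,4,6,7}
pass 1: U {3,4,7}->{}; X {3,4,6,7}->{}; Z {3,4,5,6,7}->{}
pass 2: no change
Fixpoint after 2 passes: D(X) = {}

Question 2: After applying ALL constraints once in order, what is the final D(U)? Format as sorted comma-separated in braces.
Answer: {}

Derivation:
Constraint 1 (Z + U = X) on D(Z)={3,4,5,6,7} D(U)={3,4,7} D(X)={3,4,6,7}: Z {3,4,5,6,7}->{3,4}; U {3,4,7}->{3,4}; X {3,4,6,7}->{6,7}
Constraint 2 (X != U) on D(X)={6,7} D(U)={3,4}: no change
Constraint 3 (U + X = Z) on D(U)={3,4} D(X)={6,7} D(Z)={3,4}: U {3,4}->{}; X {6,7}->{}; Z {3,4}->{}
So after all 3 constraints: D(U) = {}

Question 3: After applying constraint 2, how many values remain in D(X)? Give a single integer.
Constraint 1 (Z + U = X) on D(Z)={3,4,5,6,7} D(U)={3,4,7} D(X)={3,4,6,7}: Z {3,4,5,6,7}->{3,4}; U {3,4,7}->{3,4}; X {3,4,6,7}->{6,7}
Constraint 2 (X != U) on D(X)={6,7} D(U)={3,4}: no change
So after constraint 2: D(X)={6,7}, size = 2

Answer: 2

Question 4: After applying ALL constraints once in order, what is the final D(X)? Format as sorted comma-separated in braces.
Answer: {}

Derivation:
Constraint 1 (Z + U = X) on D(Z)={3,4,5,6,7} D(U)={3,4,7} D(X)={3,4,6,7}: Z {3,4,5,6,7}->{3,4}; U {3,4,7}->{3,4}; X {3,4,6,7}->{6,7}
Constraint 2 (X != U) on D(X)={6,7} D(U)={3,4}: no change
Constraint 3 (U + X = Z) on D(U)={3,4} D(X)={6,7} D(Z)={3,4}: U {3,4}->{}; X {6,7}->{}; Z {3,4}->{}
So after all 3 constraints: D(X) = {}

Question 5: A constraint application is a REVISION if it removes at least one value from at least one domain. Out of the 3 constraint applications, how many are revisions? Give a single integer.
Answer: 2

Derivation:
Constraint 1 (Z + U = X) on D(Z)={3,4,5,6,7} D(U)={3,4,7} D(X)={3,4,6,7}: Z {3,4,5,6,7}->{3,4}; U {3,4,7}->{3,4}; X {3,4,6,7}->{6,7} => REVISION
Constraint 2 (X != U) on D(X)={6,7} D(U)={3,4}: no change => not a revision
Constraint 3 (U + X = Z) on D(U)={3,4} D(X)={6,7} D(Z)={3,4}: U {3,4}->{}; X {6,7}->{}; Z {3,4}->{} => REVISION
Total revisions = 2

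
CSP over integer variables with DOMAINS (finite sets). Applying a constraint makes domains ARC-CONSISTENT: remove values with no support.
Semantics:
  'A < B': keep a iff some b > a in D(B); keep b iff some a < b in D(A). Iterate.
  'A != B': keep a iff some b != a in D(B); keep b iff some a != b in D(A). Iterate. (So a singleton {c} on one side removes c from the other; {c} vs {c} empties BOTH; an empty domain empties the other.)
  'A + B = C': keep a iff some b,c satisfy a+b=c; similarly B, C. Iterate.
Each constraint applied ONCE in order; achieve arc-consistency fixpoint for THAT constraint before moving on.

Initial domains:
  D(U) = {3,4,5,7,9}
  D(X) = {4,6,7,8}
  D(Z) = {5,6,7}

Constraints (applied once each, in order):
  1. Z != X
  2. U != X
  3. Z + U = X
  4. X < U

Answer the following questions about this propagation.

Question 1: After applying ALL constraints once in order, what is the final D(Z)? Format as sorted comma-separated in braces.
Constraint 1 (Z != X) on D(Z)={5,6,7} D(X)={4,6,7,8}: no change
Constraint 2 (U != X) on D(U)={3,4,5,7,9} D(X)={4,6,7,8}: no change
Constraint 3 (Z + U = X) on D(Z)={5,6,7} D(U)={3,4,5,7,9} D(X)={4,6,7,8}: Z {5,6,7}->{5}; U {3,4,5,7,9}->{3}; X {4,6,7,8}->{8}
Constraint 4 (X < U) on D(X)={8} D(U)={3}: X {8}->{}; U {3}->{}
So after all 4 constraints: D(Z) = {5}

Answer: {5}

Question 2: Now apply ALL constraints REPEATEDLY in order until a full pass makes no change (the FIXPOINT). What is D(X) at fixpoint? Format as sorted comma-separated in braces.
Answer: {}

Derivation:
pass 0 (initial): D(X)={4,6,7,8}
pass 1: U {3,4,5,7,9}->{}; X {4,6,7,8}->{}; Z {5,6,7}->{5}
pass 2: Z {5}->{}
pass 3: no change
Fixpoint after 3 passes: D(X) = {}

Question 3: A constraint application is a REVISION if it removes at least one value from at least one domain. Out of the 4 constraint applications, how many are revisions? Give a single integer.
Constraint 1 (Z != X) on D(Z)={5,6,7} D(X)={4,6,7,8}: no change => not a revision
Constraint 2 (U != X) on D(U)={3,4,5,7,9} D(X)={4,6,7,8}: no change => not a revision
Constraint 3 (Z + U = X) on D(Z)={5,6,7} D(U)={3,4,5,7,9} D(X)={4,6,7,8}: Z {5,6,7}->{5}; U {3,4,5,7,9}->{3}; X {4,6,7,8}->{8} => REVISION
Constraint 4 (X < U) on D(X)={8} D(U)={3}: X {8}->{}; U {3}->{} => REVISION
Total revisions = 2

Answer: 2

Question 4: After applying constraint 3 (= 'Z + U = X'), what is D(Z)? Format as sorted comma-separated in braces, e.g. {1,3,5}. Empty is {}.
Constraint 1 (Z != X) on D(Z)={5,6,7} D(X)={4,6,7,8}: no change
Constraint 2 (U != X) on D(U)={3,4,5,7,9} D(X)={4,6,7,8}: no change
Constraint 3 (Z + U = X) on D(Z)={5,6,7} D(U)={3,4,5,7,9} D(X)={4,6,7,8}: Z {5,6,7}->{5}; U {3,4,5,7,9}->{3}; X {4,6,7,8}->{8}
So after constraint 3: D(Z) = {5}

Answer: {5}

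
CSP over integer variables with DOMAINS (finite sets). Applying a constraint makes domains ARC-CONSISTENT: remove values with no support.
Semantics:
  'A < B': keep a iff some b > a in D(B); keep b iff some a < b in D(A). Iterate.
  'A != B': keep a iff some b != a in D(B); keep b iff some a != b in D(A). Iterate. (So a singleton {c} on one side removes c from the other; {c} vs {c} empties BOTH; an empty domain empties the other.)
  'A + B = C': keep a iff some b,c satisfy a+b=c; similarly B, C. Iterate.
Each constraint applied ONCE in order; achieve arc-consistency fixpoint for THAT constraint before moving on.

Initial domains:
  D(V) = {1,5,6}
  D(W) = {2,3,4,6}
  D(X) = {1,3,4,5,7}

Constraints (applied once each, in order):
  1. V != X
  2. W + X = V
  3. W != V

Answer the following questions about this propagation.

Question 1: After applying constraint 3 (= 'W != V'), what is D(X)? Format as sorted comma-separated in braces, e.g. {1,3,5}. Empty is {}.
Answer: {1,3,4}

Derivation:
Constraint 1 (V != X) on D(V)={1,5,6} D(X)={1,3,4,5,7}: no change
Constraint 2 (W + X = V) on D(W)={2,3,4,6} D(X)={1,3,4,5,7} D(V)={1,5,6}: W {2,3,4,6}->{2,3,4}; X {1,3,4,5,7}->{1,3,4}; V {1,5,6}->{5,6}
Constraint 3 (W != V) on D(W)={2,3,4} D(V)={5,6}: no change
So after constraint 3: D(X) = {1,3,4}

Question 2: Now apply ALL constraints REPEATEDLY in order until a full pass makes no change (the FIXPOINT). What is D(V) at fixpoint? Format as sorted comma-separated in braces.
pass 0 (initial): D(V)={1,5,6}
pass 1: V {1,5,6}->{5,6}; W {2,3,4,6}->{2,3,4}; X {1,3,4,5,7}->{1,3,4}
pass 2: no change
Fixpoint after 2 passes: D(V) = {5,6}

Answer: {5,6}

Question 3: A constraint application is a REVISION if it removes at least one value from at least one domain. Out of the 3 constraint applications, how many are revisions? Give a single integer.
Answer: 1

Derivation:
Constraint 1 (V != X) on D(V)={1,5,6} D(X)={1,3,4,5,7}: no change => not a revision
Constraint 2 (W + X = V) on D(W)={2,3,4,6} D(X)={1,3,4,5,7} D(V)={1,5,6}: W {2,3,4,6}->{2,3,4}; X {1,3,4,5,7}->{1,3,4}; V {1,5,6}->{5,6} => REVISION
Constraint 3 (W != V) on D(W)={2,3,4} D(V)={5,6}: no change => not a revision
Total revisions = 1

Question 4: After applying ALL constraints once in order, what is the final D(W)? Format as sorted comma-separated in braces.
Constraint 1 (V != X) on D(V)={1,5,6} D(X)={1,3,4,5,7}: no change
Constraint 2 (W + X = V) on D(W)={2,3,4,6} D(X)={1,3,4,5,7} D(V)={1,5,6}: W {2,3,4,6}->{2,3,4}; X {1,3,4,5,7}->{1,3,4}; V {1,5,6}->{5,6}
Constraint 3 (W != V) on D(W)={2,3,4} D(V)={5,6}: no change
So after all 3 constraints: D(W) = {2,3,4}

Answer: {2,3,4}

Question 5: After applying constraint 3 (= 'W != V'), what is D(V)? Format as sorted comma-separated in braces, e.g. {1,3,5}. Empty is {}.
Constraint 1 (V != X) on D(V)={1,5,6} D(X)={1,3,4,5,7}: no change
Constraint 2 (W + X = V) on D(W)={2,3,4,6} D(X)={1,3,4,5,7} D(V)={1,5,6}: W {2,3,4,6}->{2,3,4}; X {1,3,4,5,7}->{1,3,4}; V {1,5,6}->{5,6}
Constraint 3 (W != V) on D(W)={2,3,4} D(V)={5,6}: no change
So after constraint 3: D(V) = {5,6}

Answer: {5,6}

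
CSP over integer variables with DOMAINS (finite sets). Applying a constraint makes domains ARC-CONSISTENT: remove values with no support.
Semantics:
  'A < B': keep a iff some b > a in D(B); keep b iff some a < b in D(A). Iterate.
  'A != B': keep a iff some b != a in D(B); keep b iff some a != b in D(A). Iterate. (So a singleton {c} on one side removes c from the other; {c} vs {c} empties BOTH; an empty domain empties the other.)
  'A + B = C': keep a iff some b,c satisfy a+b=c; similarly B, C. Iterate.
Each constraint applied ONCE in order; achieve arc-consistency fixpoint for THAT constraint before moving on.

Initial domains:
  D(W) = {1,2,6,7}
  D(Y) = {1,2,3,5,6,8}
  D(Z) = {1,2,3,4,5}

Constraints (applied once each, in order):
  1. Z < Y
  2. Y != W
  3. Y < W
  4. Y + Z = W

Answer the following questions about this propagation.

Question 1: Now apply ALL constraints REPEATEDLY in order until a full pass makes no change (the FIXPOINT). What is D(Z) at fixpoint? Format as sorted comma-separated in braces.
Answer: {1,2,3,4,5}

Derivation:
pass 0 (initial): D(Z)={1,2,3,4,5}
pass 1: W {1,2,6,7}->{6,7}; Y {1,2,3,5,6,8}->{2,3,5,6}
pass 2: no change
Fixpoint after 2 passes: D(Z) = {1,2,3,4,5}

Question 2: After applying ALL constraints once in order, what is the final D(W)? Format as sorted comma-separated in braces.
Constraint 1 (Z < Y) on D(Z)={1,2,3,4,5} D(Y)={1,2,3,5,6,8}: Y {1,2,3,5,6,8}->{2,3,5,6,8}
Constraint 2 (Y != W) on D(Y)={2,3,5,6,8} D(W)={1,2,6,7}: no change
Constraint 3 (Y < W) on D(Y)={2,3,5,6,8} D(W)={1,2,6,7}: Y {2,3,5,6,8}->{2,3,5,6}; W {1,2,6,7}->{6,7}
Constraint 4 (Y + Z = W) on D(Y)={2,3,5,6} D(Z)={1,2,3,4,5} D(W)={6,7}: no change
So after all 4 constraints: D(W) = {6,7}

Answer: {6,7}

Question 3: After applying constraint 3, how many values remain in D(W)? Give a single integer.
Answer: 2

Derivation:
Constraint 1 (Z < Y) on D(Z)={1,2,3,4,5} D(Y)={1,2,3,5,6,8}: Y {1,2,3,5,6,8}->{2,3,5,6,8}
Constraint 2 (Y != W) on D(Y)={2,3,5,6,8} D(W)={1,2,6,7}: no change
Constraint 3 (Y < W) on D(Y)={2,3,5,6,8} D(W)={1,2,6,7}: Y {2,3,5,6,8}->{2,3,5,6}; W {1,2,6,7}->{6,7}
So after constraint 3: D(W)={6,7}, size = 2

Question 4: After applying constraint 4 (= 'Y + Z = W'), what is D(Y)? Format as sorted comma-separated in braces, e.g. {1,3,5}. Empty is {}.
Answer: {2,3,5,6}

Derivation:
Constraint 1 (Z < Y) on D(Z)={1,2,3,4,5} D(Y)={1,2,3,5,6,8}: Y {1,2,3,5,6,8}->{2,3,5,6,8}
Constraint 2 (Y != W) on D(Y)={2,3,5,6,8} D(W)={1,2,6,7}: no change
Constraint 3 (Y < W) on D(Y)={2,3,5,6,8} D(W)={1,2,6,7}: Y {2,3,5,6,8}->{2,3,5,6}; W {1,2,6,7}->{6,7}
Constraint 4 (Y + Z = W) on D(Y)={2,3,5,6} D(Z)={1,2,3,4,5} D(W)={6,7}: no change
So after constraint 4: D(Y) = {2,3,5,6}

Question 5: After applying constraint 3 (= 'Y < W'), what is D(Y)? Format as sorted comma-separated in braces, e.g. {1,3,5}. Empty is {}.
Answer: {2,3,5,6}

Derivation:
Constraint 1 (Z < Y) on D(Z)={1,2,3,4,5} D(Y)={1,2,3,5,6,8}: Y {1,2,3,5,6,8}->{2,3,5,6,8}
Constraint 2 (Y != W) on D(Y)={2,3,5,6,8} D(W)={1,2,6,7}: no change
Constraint 3 (Y < W) on D(Y)={2,3,5,6,8} D(W)={1,2,6,7}: Y {2,3,5,6,8}->{2,3,5,6}; W {1,2,6,7}->{6,7}
So after constraint 3: D(Y) = {2,3,5,6}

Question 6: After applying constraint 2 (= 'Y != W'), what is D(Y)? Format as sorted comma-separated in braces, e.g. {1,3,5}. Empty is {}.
Answer: {2,3,5,6,8}

Derivation:
Constraint 1 (Z < Y) on D(Z)={1,2,3,4,5} D(Y)={1,2,3,5,6,8}: Y {1,2,3,5,6,8}->{2,3,5,6,8}
Constraint 2 (Y != W) on D(Y)={2,3,5,6,8} D(W)={1,2,6,7}: no change
So after constraint 2: D(Y) = {2,3,5,6,8}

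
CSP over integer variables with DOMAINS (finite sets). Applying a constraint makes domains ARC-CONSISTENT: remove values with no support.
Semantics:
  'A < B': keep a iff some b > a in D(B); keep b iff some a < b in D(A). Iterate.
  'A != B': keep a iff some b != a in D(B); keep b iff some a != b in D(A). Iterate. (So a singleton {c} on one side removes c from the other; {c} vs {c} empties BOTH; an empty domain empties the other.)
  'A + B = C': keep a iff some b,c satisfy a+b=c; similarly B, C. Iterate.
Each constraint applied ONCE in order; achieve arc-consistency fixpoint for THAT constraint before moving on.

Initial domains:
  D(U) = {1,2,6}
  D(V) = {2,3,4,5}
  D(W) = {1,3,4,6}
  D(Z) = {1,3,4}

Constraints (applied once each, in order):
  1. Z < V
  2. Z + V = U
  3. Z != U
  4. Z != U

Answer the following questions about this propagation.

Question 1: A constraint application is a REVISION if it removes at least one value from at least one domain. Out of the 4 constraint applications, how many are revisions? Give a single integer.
Constraint 1 (Z < V) on D(Z)={1,3,4} D(V)={2,3,4,5}: no change => not a revision
Constraint 2 (Z + V = U) on D(Z)={1,3,4} D(V)={2,3,4,5} D(U)={1,2,6}: V {2,3,4,5}->{2,3,5}; U {1,2,6}->{6} => REVISION
Constraint 3 (Z != U) on D(Z)={1,3,4} D(U)={6}: no change => not a revision
Constraint 4 (Z != U) on D(Z)={1,3,4} D(U)={6}: no change => not a revision
Total revisions = 1

Answer: 1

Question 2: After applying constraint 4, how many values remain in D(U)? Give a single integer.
Constraint 1 (Z < V) on D(Z)={1,3,4} D(V)={2,3,4,5}: no change
Constraint 2 (Z + V = U) on D(Z)={1,3,4} D(V)={2,3,4,5} D(U)={1,2,6}: V {2,3,4,5}->{2,3,5}; U {1,2,6}->{6}
Constraint 3 (Z != U) on D(Z)={1,3,4} D(U)={6}: no change
Constraint 4 (Z != U) on D(Z)={1,3,4} D(U)={6}: no change
So after constraint 4: D(U)={6}, size = 1

Answer: 1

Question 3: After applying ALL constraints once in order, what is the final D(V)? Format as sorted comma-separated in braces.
Answer: {2,3,5}

Derivation:
Constraint 1 (Z < V) on D(Z)={1,3,4} D(V)={2,3,4,5}: no change
Constraint 2 (Z + V = U) on D(Z)={1,3,4} D(V)={2,3,4,5} D(U)={1,2,6}: V {2,3,4,5}->{2,3,5}; U {1,2,6}->{6}
Constraint 3 (Z != U) on D(Z)={1,3,4} D(U)={6}: no change
Constraint 4 (Z != U) on D(Z)={1,3,4} D(U)={6}: no change
So after all 4 constraints: D(V) = {2,3,5}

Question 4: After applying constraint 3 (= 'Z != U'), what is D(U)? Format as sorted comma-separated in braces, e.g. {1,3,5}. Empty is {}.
Constraint 1 (Z < V) on D(Z)={1,3,4} D(V)={2,3,4,5}: no change
Constraint 2 (Z + V = U) on D(Z)={1,3,4} D(V)={2,3,4,5} D(U)={1,2,6}: V {2,3,4,5}->{2,3,5}; U {1,2,6}->{6}
Constraint 3 (Z != U) on D(Z)={1,3,4} D(U)={6}: no change
So after constraint 3: D(U) = {6}

Answer: {6}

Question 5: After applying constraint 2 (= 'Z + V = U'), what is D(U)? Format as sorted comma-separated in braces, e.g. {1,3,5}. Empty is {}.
Constraint 1 (Z < V) on D(Z)={1,3,4} D(V)={2,3,4,5}: no change
Constraint 2 (Z + V = U) on D(Z)={1,3,4} D(V)={2,3,4,5} D(U)={1,2,6}: V {2,3,4,5}->{2,3,5}; U {1,2,6}->{6}
So after constraint 2: D(U) = {6}

Answer: {6}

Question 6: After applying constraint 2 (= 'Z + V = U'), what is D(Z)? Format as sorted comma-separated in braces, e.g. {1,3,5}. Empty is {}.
Constraint 1 (Z < V) on D(Z)={1,3,4} D(V)={2,3,4,5}: no change
Constraint 2 (Z + V = U) on D(Z)={1,3,4} D(V)={2,3,4,5} D(U)={1,2,6}: V {2,3,4,5}->{2,3,5}; U {1,2,6}->{6}
So after constraint 2: D(Z) = {1,3,4}

Answer: {1,3,4}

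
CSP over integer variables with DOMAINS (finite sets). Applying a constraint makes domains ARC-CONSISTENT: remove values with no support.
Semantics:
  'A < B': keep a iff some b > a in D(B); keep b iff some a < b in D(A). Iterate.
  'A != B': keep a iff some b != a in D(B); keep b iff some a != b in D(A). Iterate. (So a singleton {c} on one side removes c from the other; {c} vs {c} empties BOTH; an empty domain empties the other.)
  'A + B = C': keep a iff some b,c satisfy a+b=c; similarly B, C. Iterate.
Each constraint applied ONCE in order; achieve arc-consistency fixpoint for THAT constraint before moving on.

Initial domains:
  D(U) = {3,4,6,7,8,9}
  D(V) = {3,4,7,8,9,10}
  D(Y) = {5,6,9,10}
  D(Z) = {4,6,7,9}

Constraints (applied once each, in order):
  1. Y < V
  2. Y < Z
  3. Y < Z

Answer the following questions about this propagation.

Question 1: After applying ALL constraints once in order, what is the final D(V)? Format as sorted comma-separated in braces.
Answer: {7,8,9,10}

Derivation:
Constraint 1 (Y < V) on D(Y)={5,6,9,10} D(V)={3,4,7,8,9,10}: Y {5,6,9,10}->{5,6,9}; V {3,4,7,8,9,10}->{7,8,9,10}
Constraint 2 (Y < Z) on D(Y)={5,6,9} D(Z)={4,6,7,9}: Y {5,6,9}->{5,6}; Z {4,6,7,9}->{6,7,9}
Constraint 3 (Y < Z) on D(Y)={5,6} D(Z)={6,7,9}: no change
So after all 3 constraints: D(V) = {7,8,9,10}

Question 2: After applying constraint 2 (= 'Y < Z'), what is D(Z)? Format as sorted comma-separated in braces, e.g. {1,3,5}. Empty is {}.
Answer: {6,7,9}

Derivation:
Constraint 1 (Y < V) on D(Y)={5,6,9,10} D(V)={3,4,7,8,9,10}: Y {5,6,9,10}->{5,6,9}; V {3,4,7,8,9,10}->{7,8,9,10}
Constraint 2 (Y < Z) on D(Y)={5,6,9} D(Z)={4,6,7,9}: Y {5,6,9}->{5,6}; Z {4,6,7,9}->{6,7,9}
So after constraint 2: D(Z) = {6,7,9}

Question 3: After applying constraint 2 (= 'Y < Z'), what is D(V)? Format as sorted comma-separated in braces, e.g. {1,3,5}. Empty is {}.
Constraint 1 (Y < V) on D(Y)={5,6,9,10} D(V)={3,4,7,8,9,10}: Y {5,6,9,10}->{5,6,9}; V {3,4,7,8,9,10}->{7,8,9,10}
Constraint 2 (Y < Z) on D(Y)={5,6,9} D(Z)={4,6,7,9}: Y {5,6,9}->{5,6}; Z {4,6,7,9}->{6,7,9}
So after constraint 2: D(V) = {7,8,9,10}

Answer: {7,8,9,10}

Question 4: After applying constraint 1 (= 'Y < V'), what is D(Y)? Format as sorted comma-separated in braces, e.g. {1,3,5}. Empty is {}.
Answer: {5,6,9}

Derivation:
Constraint 1 (Y < V) on D(Y)={5,6,9,10} D(V)={3,4,7,8,9,10}: Y {5,6,9,10}->{5,6,9}; V {3,4,7,8,9,10}->{7,8,9,10}
So after constraint 1: D(Y) = {5,6,9}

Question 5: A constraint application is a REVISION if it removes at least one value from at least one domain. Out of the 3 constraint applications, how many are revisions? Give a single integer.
Constraint 1 (Y < V) on D(Y)={5,6,9,10} D(V)={3,4,7,8,9,10}: Y {5,6,9,10}->{5,6,9}; V {3,4,7,8,9,10}->{7,8,9,10} => REVISION
Constraint 2 (Y < Z) on D(Y)={5,6,9} D(Z)={4,6,7,9}: Y {5,6,9}->{5,6}; Z {4,6,7,9}->{6,7,9} => REVISION
Constraint 3 (Y < Z) on D(Y)={5,6} D(Z)={6,7,9}: no change => not a revision
Total revisions = 2

Answer: 2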